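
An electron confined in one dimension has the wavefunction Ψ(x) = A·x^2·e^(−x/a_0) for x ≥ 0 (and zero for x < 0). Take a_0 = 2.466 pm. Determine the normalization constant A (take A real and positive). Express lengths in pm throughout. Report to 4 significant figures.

We need A² ∫|f|² dx = 1, taking the integral from 0 to ∞.
Carrying out the integral gives A² · 3·a_0^5/4.
Hence A² = 1/[3·a_0^5/4].
With a_0 = 2.466: A² = 0.014621 and A = 0.12092.

A ≈ 0.1209 pm^(-5/2)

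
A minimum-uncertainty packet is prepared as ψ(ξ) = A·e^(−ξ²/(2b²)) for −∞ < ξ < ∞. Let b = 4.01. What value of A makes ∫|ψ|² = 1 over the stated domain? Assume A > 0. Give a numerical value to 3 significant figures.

A ≈ 0.375

Normalization requires ∫|ψ|² dξ = 1, integrated from −∞ to ∞.
With ψ = A·e^(−ξ²/(2b²)), the integral evaluates to A²·[√(π)·b].
Setting this equal to 1 gives A² = 1/(√(π)·b).
Substituting b = 4.01 gives A² = 0.1407, so A = 0.3751.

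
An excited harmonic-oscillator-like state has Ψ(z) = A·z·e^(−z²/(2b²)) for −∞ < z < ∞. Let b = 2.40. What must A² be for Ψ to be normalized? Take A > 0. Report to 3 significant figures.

A^2 ≈ 0.0816

Require ∫ |Ψ|² dz = 1 over the whole domain.
With ∫_{−∞}^{∞} z^(2m) e^(−αz²) dz = (2m−1)!!·√π / (2^m α^(m+1/2)), carrying out the integral gives A² · √(π)·b^3/2.
So A² = (√(π)·b^3/2)^(−1).
Substituting b = 2.40 gives A² = 0.08162, so A = 0.2857.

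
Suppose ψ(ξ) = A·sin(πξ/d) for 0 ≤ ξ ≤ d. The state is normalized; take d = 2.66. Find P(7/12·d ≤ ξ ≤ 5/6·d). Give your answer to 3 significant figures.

P = ∫_{7/12·d}^{5/6·d} |ψ(ξ)|² dξ.
Since A² = 1/(d/2), this is the region integral divided by the full normalization integral.
In terms of u = ξ/d (A² and the length scale cancel between numerator and denominator), P = [∫_{7/12}^{5/6} sin(π·u)^2 du] / [∫_{0}^{1} sin(π·u)^2 du].
With ∫ sin(π·u)^2 du = u/2 - sin(2·π·u)/(4·π) + C, the region integral is -1/(8·π) + √(3)/(8·π) + 1/8 and the full one is 1/2.
Taking the ratio, P = (-1 + √(3) + π)/(4·π).

P ≈ 0.308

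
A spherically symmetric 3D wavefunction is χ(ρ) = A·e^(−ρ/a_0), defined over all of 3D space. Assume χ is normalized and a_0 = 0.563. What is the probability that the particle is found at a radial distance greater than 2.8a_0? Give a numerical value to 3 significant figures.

P ≈ 0.0824

Integrate the radial probability density 4πρ²|χ|² over ρ > 2.8a_0.
Normalization gives A² = 1/(π·a_0^3).
Substituting u = ρ/a_0, A², 4π and the length scale all cancel in the ratio: P = ∫_{2.8}^{∞} u^2·e^(-2·u) du / ∫_{0}^{∞} u^2·e^(-2·u) du.
An antiderivative of u^2·e^(-2·u) is -(2·u^2 + 2·u + 1)·e^(-2·u)/4; evaluating from 2.8 to ∞ gives 557·e^(-28/5)/100, while the full integral is 1/4.
Taking the ratio yields P = 0.08239.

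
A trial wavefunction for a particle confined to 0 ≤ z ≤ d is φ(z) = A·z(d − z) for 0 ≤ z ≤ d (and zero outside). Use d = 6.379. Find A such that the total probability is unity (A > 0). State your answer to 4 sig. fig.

A ≈ 0.05329

Require ∫ |φ|² dz = 1 over the whole domain.
Expanding the polynomial and integrating term by term, ∫|φ|² dz = A²·(d^5/30).
Plugging in d = 6.379 yields A = 0.053294.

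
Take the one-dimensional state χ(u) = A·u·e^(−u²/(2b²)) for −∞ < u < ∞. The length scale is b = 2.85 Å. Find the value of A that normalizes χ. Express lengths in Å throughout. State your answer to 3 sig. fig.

Normalization requires ∫|χ|² du = 1, integrated from −∞ to ∞.
Using the Gaussian integral ∫_{−∞}^{∞} e^(−αu²) du = √(π/α), with χ = A·u·e^(−u²/(2b²)), the integral evaluates to A²·[√(π)·b^3/2].
Setting this equal to 1 gives A² = 1/(√(π)·b^3/2).
Substituting b = 2.85 gives A² = 0.04874, so A = 0.2208.

A ≈ 0.221 Å^(-3/2)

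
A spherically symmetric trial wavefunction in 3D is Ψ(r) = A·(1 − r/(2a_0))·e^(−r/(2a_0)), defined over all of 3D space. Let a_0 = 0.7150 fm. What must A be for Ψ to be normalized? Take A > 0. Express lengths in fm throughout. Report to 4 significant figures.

A ≈ 0.3299 fm^(-3/2)

The normalization condition is ∫|Ψ|² 4πr² dr = 1 from 0 to ∞.
The angular integral contributes 4π, leaving ∫₀^∞ r²|Ψ|² dr.
With Ψ = A·(1 − r/(2a_0))·e^(−r/(2a_0)), the integral evaluates to A²·[8·π·a_0^3].
With a_0 = 0.7150: A² = 0.10885 and A = 0.32993.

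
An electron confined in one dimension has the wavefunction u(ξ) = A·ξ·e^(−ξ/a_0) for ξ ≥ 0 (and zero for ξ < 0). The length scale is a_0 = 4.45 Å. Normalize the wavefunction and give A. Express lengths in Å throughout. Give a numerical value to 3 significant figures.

A ≈ 0.213 Å^(-3/2)

Require ∫ |u|² dξ = 1 over the whole domain.
Recall ∫₀^∞ ξ^m e^(−ξ/β) dξ = m!·β^(m+1), the integral (without the A² prefactor) comes out to a_0^3/4.
So A² = (a_0^3/4)^(−1).
With a_0 = 4.45: A² = 0.04539 and A = 0.2131.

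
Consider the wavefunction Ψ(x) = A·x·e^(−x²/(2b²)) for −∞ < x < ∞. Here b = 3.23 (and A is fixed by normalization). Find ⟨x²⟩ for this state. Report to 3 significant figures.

The expectation value is the |Ψ|²-weighted average of x^2: ∫ x^2|Ψ|² dx.
With ∫_{−∞}^{∞} x^(2m) e^(−αx²) dx = (2m−1)!!·√π / (2^m α^(m+1/2)), evaluating both integrals, ⟨x²⟩ = 3·b^2/2.
Putting b = 3.23 gives 15.65.

⟨x^2⟩ ≈ 15.6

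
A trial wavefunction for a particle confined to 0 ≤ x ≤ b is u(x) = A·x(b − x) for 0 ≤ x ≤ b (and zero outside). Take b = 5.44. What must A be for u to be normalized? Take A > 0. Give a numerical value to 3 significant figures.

A ≈ 0.0794

Require ∫ |u|² dx = 1 over the whole domain.
Carrying out the integral gives A² · b^5/30.
So A² = (b^5/30)^(−1).
With b = 5.44: A² = 0.006297 and A = 0.07935.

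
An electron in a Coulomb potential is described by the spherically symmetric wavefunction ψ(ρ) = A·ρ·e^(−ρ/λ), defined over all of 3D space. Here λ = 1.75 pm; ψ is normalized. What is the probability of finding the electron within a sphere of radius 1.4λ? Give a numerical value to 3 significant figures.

P = ∫ |ψ|² 4πρ² dρ over ρ ≤ 1.4λ.
A² is fixed by ∫₀^∞ 4πρ²|ψ|² dρ = 1, i.e. A² = (3·π·λ^5)^(−1).
Let u = ρ/λ; then A², 4π and the length scale all cancel, so P = ∫_{0}^{1.4} u^4·e^(-2·u) du ÷ ∫_{0}^{∞} u^4·e^(-2·u) du.
An antiderivative of u^4·e^(-2·u) is -(u^4/2 + u^3 + 3·u^2/2 + 3·u/2 + 3/4)·e^(-2·u); evaluating from 0 to 1.4 gives ≈ 0.11424, while the full integral is 3/4.
Taking the ratio yields P = 0.1523.

P ≈ 0.152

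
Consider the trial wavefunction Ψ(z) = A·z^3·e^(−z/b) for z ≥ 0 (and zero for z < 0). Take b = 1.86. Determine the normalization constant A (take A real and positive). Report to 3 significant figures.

A ≈ 0.0480

We need A² ∫|f|² dz = 1, taking the integral from 0 to ∞.
With ∫₀^∞ z^6 e^(−αz) dz = 6!/α^7, with Ψ = A·z^3·e^(−z/b), the integral evaluates to A²·[45·b^7/8].
Hence A² = 1/[45·b^7/8].
Substituting b = 1.86 gives A² = 0.002308, so A = 0.04804.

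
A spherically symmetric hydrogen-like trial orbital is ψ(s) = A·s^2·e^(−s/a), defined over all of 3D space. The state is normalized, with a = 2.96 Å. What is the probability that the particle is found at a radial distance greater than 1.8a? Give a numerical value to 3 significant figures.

With dV = 4πs²ds, the probability is ∫|ψ|² dV over s > 1.8a.
A² is fixed by ∫₀^∞ 4πs²|ψ|² ds = 1, i.e. A² = (45·π·a^7/2)^(−1).
In terms of u = s/a (A², 4π and the length scale all cancel between numerator and denominator), P = [∫_{1.8}^{∞} u^6·e^(-2·u) du] / [∫_{0}^{∞} u^6·e^(-2·u) du].
An antiderivative of u^6·e^(-2·u) is -(4·u^6 + 12·u^5 + 30·u^4 + 60·u^3 + 90·u^2 + 90·u + 45)·e^(-2·u)/8; evaluating from 1.8 to ∞ gives ≈ 5.2128, while the full integral is 45/8.
The region integral divided by the full integral gives P = 0.9267.

P ≈ 0.927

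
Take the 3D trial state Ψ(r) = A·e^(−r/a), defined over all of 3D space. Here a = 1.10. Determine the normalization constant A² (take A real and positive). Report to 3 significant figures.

A^2 ≈ 0.239

We need A² ∫|f|² 4πr² dr = 1, taking the integral from 0 to ∞.
(Spherical symmetry: dV = 4πr² dr.)
∫|Ψ|² 4πr² dr = A²·(π·a^3).
With a = 1.10: A² = 0.2392 and A = 0.4890.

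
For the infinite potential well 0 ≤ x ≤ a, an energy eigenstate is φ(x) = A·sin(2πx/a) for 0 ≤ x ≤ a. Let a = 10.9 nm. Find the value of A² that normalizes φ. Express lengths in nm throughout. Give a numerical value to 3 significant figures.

The normalization condition is ∫|φ|² dx = 1 from 0 to a.
Carrying out the integral gives A² · a/2.
Hence A² = 1/[a/2].
With a = 10.9: A² = 0.1835 and A = 0.4284.

A^2 ≈ 0.183 nm^(-1)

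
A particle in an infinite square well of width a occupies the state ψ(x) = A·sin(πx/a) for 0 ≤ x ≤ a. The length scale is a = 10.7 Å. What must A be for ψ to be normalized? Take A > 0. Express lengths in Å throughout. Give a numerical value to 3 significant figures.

We need A² ∫|f|² dx = 1, taking the integral from 0 to a.
Using sin²θ = (1 − cos 2θ)/2, with ψ = A·sin(πx/a), the integral evaluates to A²·[a/2].
With a = 10.7: A² = 0.1869 and A = 0.4323.

A ≈ 0.432 Å^(-1/2)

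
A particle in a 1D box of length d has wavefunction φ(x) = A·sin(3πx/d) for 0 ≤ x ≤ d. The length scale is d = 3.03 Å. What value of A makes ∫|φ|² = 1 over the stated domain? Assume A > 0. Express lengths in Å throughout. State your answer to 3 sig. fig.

A ≈ 0.812 Å^(-1/2)

We need A² ∫|f|² dx = 1, taking the integral from 0 to d.
Using sin²θ = (1 − cos 2θ)/2, with φ = A·sin(3πx/d), the integral evaluates to A²·[d/2].
Plugging in d = 3.03 yields A = 0.8124.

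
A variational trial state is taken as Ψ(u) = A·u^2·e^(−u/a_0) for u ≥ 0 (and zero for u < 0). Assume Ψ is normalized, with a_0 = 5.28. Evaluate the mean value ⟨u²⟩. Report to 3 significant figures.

The expectation value is the |Ψ|²-weighted average of u^2: ∫ u^2|Ψ|² du.
With ∫₀^∞ u^6 e^(−αu) du = 6!/α^7, evaluating both integrals, ⟨u²⟩ = 15·a_0^2/2.
Putting a_0 = 5.28 gives 209.1.

⟨u^2⟩ ≈ 209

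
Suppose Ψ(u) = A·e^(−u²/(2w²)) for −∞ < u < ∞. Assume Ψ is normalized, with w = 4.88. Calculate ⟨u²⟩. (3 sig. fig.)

⟨u^2⟩ ≈ 11.9

By definition ⟨u²⟩ = ∫ u^2 |Ψ(u)|² du.
Differentiating ∫e^(−αu²) du = √(π/α) under α to get the higher moments, the ratio of the moment integral to the normalization integral gives ⟨u²⟩ = w^2/2.
With w = 4.88, ⟨u^2⟩ = 11.91.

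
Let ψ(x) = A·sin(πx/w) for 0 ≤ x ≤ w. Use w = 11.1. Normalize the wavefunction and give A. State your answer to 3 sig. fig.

Require ∫ |ψ|² dx = 1 over the whole domain.
With ∫₀^w sin²(nπx/w) dx = w/2, ∫|ψ|² dx = A²·(w/2).
Substituting w = 11.1 gives A² = 0.1802, so A = 0.4245.

A ≈ 0.424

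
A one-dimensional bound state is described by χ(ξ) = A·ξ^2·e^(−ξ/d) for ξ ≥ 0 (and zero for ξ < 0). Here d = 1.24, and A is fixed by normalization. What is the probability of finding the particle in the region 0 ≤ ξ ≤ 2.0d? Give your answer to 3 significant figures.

P ≈ 0.371

|χ|² is the probability density, so P = ∫_{0}^{2.0d} |χ|² dξ.
With A² fixed by ∫|χ|² = 1, i.e. A² = (3·d^5/4)^(−1), substitute and integrate.
In terms of u = ξ/d (A² and the length scale cancel between numerator and denominator), P = [∫_{0}^{2.0} u^4·e^(-2·u) du] / [∫_{0}^{∞} u^4·e^(-2·u) du].
An antiderivative of u^4·e^(-2·u) is -(u^4/2 + u^3 + 3·u^2/2 + 3·u/2 + 3/4)·e^(-2·u); evaluating from 0 to 2.0 gives 3/4 - 103·e^(-4)/4, while the full integral is 3/4.
Taking the ratio, P = 0.3712.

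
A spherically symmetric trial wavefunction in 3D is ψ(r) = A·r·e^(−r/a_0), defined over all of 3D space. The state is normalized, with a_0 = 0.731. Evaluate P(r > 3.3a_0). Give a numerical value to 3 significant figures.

P ≈ 0.213

With dV = 4πr²dr, the probability is ∫|ψ|² dV over r > 3.3a_0.
A² is fixed by ∫₀^∞ 4πr²|ψ|² dr = 1, i.e. A² = (3·π·a_0^5)^(−1).
In terms of u = r/a_0 (A², 4π and the length scale all cancel between numerator and denominator), P = [∫_{3.3}^{∞} u^4·e^(-2·u) du] / [∫_{0}^{∞} u^4·e^(-2·u) du].
With ∫ u^4·e^(-2·u) du = -(u^4/2 + u^3 + 3·u^2/2 + 3·u/2 + 3/4)·e^(-2·u) + C, the region integral is ≈ 0.15953 and the full one is 3/4.
The region integral divided by the full integral gives P = 0.2127.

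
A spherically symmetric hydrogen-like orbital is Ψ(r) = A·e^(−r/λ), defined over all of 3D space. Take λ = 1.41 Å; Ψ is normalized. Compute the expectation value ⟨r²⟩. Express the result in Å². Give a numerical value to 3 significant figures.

By definition ⟨r²⟩ = ∫ r^2 |Ψ(r)|² 4πr² dr.
Using ∫₀^∞ rⁿ e^(−αr) dr = n!/αⁿ⁺¹, evaluating both integrals, ⟨r²⟩ = 3·λ^2.
With λ = 1.41, ⟨r^2⟩ = 5.964.

⟨r^2⟩ ≈ 5.96 Å^2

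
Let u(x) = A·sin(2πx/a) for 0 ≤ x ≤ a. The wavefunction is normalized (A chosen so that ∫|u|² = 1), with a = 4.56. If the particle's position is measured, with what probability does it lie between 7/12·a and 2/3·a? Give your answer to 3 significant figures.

|u|² is the probability density, so P = ∫_{7/12·a}^{2/3·a} |u|² dx.
Since A² = 1/(a/2), this is the region integral divided by the full normalization integral.
Substituting t = x/a, A² and the length scale cancel in the ratio: P = ∫_{7/12}^{2/3} sin(2·π·t)^2 dt / ∫_{0}^{1} sin(2·π·t)^2 dt.
An antiderivative of sin(2·π·t)^2 is t/2 - sin(4·π·t)/(8·π); evaluating from 7/12 to 2/3 gives 1/24, while the full integral is 1/2.
The result is P = 1/12.

P ≈ 0.0833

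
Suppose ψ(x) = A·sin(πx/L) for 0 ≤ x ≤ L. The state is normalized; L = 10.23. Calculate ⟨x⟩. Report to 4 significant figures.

By definition ⟨x⟩ = ∫ x |ψ(x)|² dx.
Using sin²θ = (1 − cos 2θ)/2, since the A² factors cancel between numerator and denominator, ⟨x⟩ = L/2.
With L = 10.23, ⟨x⟩ = 5.1150.

⟨x⟩ ≈ 5.115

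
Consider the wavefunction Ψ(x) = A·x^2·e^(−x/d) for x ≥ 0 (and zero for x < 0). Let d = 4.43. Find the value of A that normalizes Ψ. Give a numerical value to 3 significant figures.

Normalization requires ∫|Ψ|² dx = 1, integrated from 0 to ∞.
With ∫₀^∞ x^4 e^(−αx) dx = 4!/α^5, ∫|Ψ|² dx = A²·(3·d^5/4).
Setting this equal to 1 gives A² = 1/(3·d^5/4).
Plugging in d = 4.43 yields A = 0.02796.

A ≈ 0.0280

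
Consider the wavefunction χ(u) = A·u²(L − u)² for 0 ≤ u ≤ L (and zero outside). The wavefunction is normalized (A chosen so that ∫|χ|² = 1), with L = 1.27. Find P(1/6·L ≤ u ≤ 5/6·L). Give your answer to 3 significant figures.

P ≈ 0.982

The probability is P = ∫ |χ|² du over [1/6·L, 5/6·L].
The normalization integral ∫|χ|²du over the whole domain equals L^9/630·A², and A² cancels in the ratio.
In terms of t = u/L (A² and the length scale cancel between numerator and denominator), P = [∫_{1/6}^{5/6} t^4·(1 - t)^4 dt] / [∫_{0}^{1} t^4·(1 - t)^4 dt].
An antiderivative of t^4·(1 - t)^4 is t^5·(70·t^4 - 315·t^3 + 540·t^2 - 420·t + 126)/630; evaluating from 1/6 to 5/6 gives ≈ 0.0015589, while the full integral is 1/630.
Evaluating gives P = 0.9821.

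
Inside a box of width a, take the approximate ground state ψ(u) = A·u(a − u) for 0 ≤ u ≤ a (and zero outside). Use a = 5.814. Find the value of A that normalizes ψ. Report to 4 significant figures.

We need A² ∫|f|² du = 1, taking the integral from 0 to a.
With ψ = A·u(a − u), the integral evaluates to A²·[a^5/30].
So A² = (a^5/30)^(−1).
Substituting a = 5.814 gives A² = 0.0045159, so A = 0.067201.

A ≈ 0.06720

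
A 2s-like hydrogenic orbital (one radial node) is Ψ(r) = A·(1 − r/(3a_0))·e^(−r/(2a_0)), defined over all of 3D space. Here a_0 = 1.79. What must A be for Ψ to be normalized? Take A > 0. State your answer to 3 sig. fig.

A ≈ 0.144

The normalization condition is ∫|Ψ|² 4πr² dr = 1 from 0 to ∞.
The angular integral contributes 4π, leaving ∫₀^∞ r²|Ψ|² dr.
With Ψ = A·(1 − r/(3a_0))·e^(−r/(2a_0)), the integral evaluates to A²·[8·π·a_0^3/3].
Hence A² = 1/[8·π·a_0^3/3].
Plugging in a_0 = 1.79 yields A = 0.1443.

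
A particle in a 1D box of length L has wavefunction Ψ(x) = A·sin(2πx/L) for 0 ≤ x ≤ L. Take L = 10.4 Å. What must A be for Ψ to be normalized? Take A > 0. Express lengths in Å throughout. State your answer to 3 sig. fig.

We need A² ∫|f|² dx = 1, taking the integral from 0 to L.
With ∫₀^L sin²(nπx/L) dx = L/2, with Ψ = A·sin(2πx/L), the integral evaluates to A²·[L/2].
Plugging in L = 10.4 yields A = 0.4385.

A ≈ 0.439 Å^(-1/2)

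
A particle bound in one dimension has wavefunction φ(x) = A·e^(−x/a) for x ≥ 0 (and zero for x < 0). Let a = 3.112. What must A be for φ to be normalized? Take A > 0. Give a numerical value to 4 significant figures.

A ≈ 0.8017

We need A² ∫|f|² dx = 1, taking the integral from 0 to ∞.
With φ = A·e^(−x/a), the integral evaluates to A²·[a/2].
Hence A² = 1/[a/2].
With a = 3.112: A² = 0.64267 and A = 0.80167.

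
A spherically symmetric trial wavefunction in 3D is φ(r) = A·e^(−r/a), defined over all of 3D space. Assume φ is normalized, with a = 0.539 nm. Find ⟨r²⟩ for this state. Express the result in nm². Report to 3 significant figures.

The expectation value is the |φ|²-weighted average of r^2: ∫ r^2|φ|² 4πr² dr.
Using ∫₀^∞ rⁿ e^(−αr) dr = n!/αⁿ⁺¹, evaluating both integrals, ⟨r²⟩ = 3·a^2.
Putting a = 0.539 gives 0.8716.

⟨r^2⟩ ≈ 0.872 nm^2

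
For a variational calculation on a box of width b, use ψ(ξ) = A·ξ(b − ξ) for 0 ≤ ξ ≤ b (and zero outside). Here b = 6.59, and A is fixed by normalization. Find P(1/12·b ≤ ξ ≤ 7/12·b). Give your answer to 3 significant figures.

The probability is P = ∫ |ψ|² dξ over [1/12·b, 7/12·b].
The normalization integral ∫|ψ|²dξ over the whole domain equals b^5/30·A², and A² cancels in the ratio.
Substituting u = ξ/b, A² and the length scale cancel in the ratio: P = ∫_{1/12}^{7/12} u^2·(1 - u)^2 du / ∫_{0}^{1} u^2·(1 - u)^2 du.
An antiderivative of u^2·(1 - u)^2 is u^3·(6·u^2 - 15·u + 10)/30; evaluating from 1/12 to 7/12 gives ≈ 0.021610, while the full integral is 1/30.
The result is P = 4481/6912.

P ≈ 0.648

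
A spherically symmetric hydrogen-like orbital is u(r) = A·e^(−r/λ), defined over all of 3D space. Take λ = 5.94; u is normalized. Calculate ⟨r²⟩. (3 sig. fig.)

The expectation value is the |u|²-weighted average of r^2: ∫ r^2|u|² 4πr² dr.
The ratio of the moment integral to the normalization integral gives ⟨r²⟩ = 3·λ^2.
With λ = 5.94, ⟨r^2⟩ = 105.9.

⟨r^2⟩ ≈ 106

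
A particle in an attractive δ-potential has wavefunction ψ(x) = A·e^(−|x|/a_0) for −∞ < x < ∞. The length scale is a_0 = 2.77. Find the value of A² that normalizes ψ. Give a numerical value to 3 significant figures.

Normalization requires ∫|ψ|² dx = 1, integrated from −∞ to ∞.
With ψ = A·e^(−|x|/a_0), the integral evaluates to A²·[a_0].
Setting this equal to 1 gives A² = 1/(a_0).
Plugging in a_0 = 2.77 yields A = 0.6008.

A^2 ≈ 0.361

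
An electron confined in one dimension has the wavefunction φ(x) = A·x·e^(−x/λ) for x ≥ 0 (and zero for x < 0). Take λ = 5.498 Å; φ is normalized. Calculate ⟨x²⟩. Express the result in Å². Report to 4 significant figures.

⟨x²⟩ = ∫ x^2 |φ|² dx over the full domain.
Using ∫₀^∞ xⁿ e^(−αx) dx = n!/αⁿ⁺¹, the ratio of the moment integral to the normalization integral gives ⟨x²⟩ = 3·λ^2.
Putting λ = 5.498 gives 90.684.

⟨x^2⟩ ≈ 90.68 Å^2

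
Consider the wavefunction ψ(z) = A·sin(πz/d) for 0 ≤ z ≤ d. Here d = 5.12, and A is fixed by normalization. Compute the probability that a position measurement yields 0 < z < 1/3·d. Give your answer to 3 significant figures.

P = ∫_{0}^{1/3·d} |ψ(z)|² dz.
Since A² = 1/(d/2), this is the region integral divided by the full normalization integral.
Let u = z/d; then A² and the length scale cancel, so P = ∫_{0}^{1/3} sin(π·u)^2 du ÷ ∫_{0}^{1} sin(π·u)^2 du.
Using ∫ sin(π·u)^2 du = u/2 - sin(2·π·u)/(4·π), the numerator is -√(3)/(8·π) + 1/6 and the denominator is 1/2.
Taking the ratio, P = (-√(3)/4 + π/3)/π.

P ≈ 0.196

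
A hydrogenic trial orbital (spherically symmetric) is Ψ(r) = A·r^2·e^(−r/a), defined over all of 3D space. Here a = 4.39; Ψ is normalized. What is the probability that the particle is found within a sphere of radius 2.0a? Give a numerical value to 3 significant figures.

With dV = 4πr²dr, the probability is ∫|Ψ|² dV over r ≤ 2.0a.
A² is fixed by ∫₀^∞ 4πr²|Ψ|² dr = 1, i.e. A² = (45·π·a^7/2)^(−1).
Substituting u = r/a, A², 4π and the length scale all cancel in the ratio: P = ∫_{0}^{2.0} u^6·e^(-2·u) du / ∫_{0}^{∞} u^6·e^(-2·u) du.
With ∫ u^6·e^(-2·u) du = -(4·u^6 + 12·u^5 + 30·u^4 + 60·u^3 + 90·u^2 + 90·u + 45)·e^(-2·u)/8 + C, the region integral is 45/8 - 2185·e^(-4)/8 and the full one is 45/8.
This evaluates to P = 0.1107.

P ≈ 0.111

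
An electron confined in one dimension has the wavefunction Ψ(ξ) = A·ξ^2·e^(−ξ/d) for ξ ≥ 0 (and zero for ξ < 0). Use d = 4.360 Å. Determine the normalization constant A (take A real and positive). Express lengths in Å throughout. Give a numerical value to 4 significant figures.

A ≈ 0.02909 Å^(-5/2)

Normalization requires ∫|Ψ|² dξ = 1, integrated from 0 to ∞.
With ∫₀^∞ ξ^4 e^(−αξ) dξ = 4!/α^5, carrying out the integral gives A² · 3·d^5/4.
Hence A² = 1/[3·d^5/4].
Substituting d = 4.360 gives A² = 0.00084626, so A = 0.029091.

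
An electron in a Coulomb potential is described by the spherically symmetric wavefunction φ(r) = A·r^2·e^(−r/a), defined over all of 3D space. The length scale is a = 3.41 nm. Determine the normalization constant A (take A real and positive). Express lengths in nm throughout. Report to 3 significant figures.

A ≈ 0.00162 nm^(-7/2)

The normalization condition is ∫|φ|² 4πr² dr = 1 from 0 to ∞.
The angular integral contributes 4π, leaving ∫₀^∞ r²|φ|² dr.
With φ = A·r^2·e^(−r/a), the integral evaluates to A²·[45·π·a^7/2].
So A² = (45·π·a^7/2)^(−1).
Substituting a = 3.41 gives A² = 0.000002639, so A = 0.001624.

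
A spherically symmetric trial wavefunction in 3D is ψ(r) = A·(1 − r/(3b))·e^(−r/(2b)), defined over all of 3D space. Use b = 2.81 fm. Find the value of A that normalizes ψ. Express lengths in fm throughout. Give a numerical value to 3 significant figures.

We need A² ∫|f|² 4πr² dr = 1, taking the integral from 0 to ∞.
With ψ = A·(1 − r/(3b))·e^(−r/(2b)), the integral evaluates to A²·[8·π·b^3/3].
Substituting b = 2.81 gives A² = 0.005380, so A = 0.07335.

A ≈ 0.0733 fm^(-3/2)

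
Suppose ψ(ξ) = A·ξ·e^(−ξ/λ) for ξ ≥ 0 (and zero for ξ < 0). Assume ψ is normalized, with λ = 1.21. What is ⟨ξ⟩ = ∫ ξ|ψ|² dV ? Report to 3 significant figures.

⟨ξ⟩ ≈ 1.82

The expectation value is the |ψ|²-weighted average of ξ: ∫ ξ|ψ|² dξ.
Evaluating both integrals, ⟨ξ⟩ = 3·λ/2.
With λ = 1.21, ⟨ξ⟩ = 1.815.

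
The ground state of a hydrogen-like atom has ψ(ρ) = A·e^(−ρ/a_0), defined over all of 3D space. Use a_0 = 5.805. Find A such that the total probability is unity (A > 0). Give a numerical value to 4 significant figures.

A ≈ 0.04034

We need A² ∫|f|² 4πρ² dρ = 1, taking the integral from 0 to ∞.
Carrying out the integral gives A² · π·a_0^3.
So A² = (π·a_0^3)^(−1).
With a_0 = 5.805: A² = 0.0016272 and A = 0.040339.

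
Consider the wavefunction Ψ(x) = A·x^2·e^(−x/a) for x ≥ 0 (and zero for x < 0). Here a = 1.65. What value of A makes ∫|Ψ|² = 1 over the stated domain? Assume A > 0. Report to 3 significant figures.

Require ∫ |Ψ|² dx = 1 over the whole domain.
Carrying out the integral gives A² · 3·a^5/4.
Setting this equal to 1 gives A² = 1/(3·a^5/4).
Substituting a = 1.65 gives A² = 0.1090, so A = 0.3302.

A ≈ 0.330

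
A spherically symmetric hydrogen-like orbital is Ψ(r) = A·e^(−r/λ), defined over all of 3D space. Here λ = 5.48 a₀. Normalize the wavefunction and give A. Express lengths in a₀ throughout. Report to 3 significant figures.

A ≈ 0.0440 a₀^(-3/2)

The normalization condition is ∫|Ψ|² 4πr² dr = 1 from 0 to ∞.
Using ∫₀^∞ rⁿ e^(−αr) dr = n!/αⁿ⁺¹, ∫|Ψ|² 4πr² dr = A²·(π·λ^3).
So A² = (π·λ^3)^(−1).
Plugging in λ = 5.48 yields A = 0.04398.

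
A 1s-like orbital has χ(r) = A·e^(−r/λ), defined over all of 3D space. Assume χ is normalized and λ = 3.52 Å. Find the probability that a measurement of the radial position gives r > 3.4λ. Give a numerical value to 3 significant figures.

With dV = 4πr²dr, the probability is ∫|χ|² dV over r > 3.4λ.
Normalization gives A² = 1/(π·λ^3).
Substituting u = r/λ, A², 4π and the length scale all cancel in the ratio: P = ∫_{3.4}^{∞} u^2·e^(-2·u) du / ∫_{0}^{∞} u^2·e^(-2·u) du.
With ∫ u^2·e^(-2·u) du = -(2·u^2 + 2·u + 1)·e^(-2·u)/4 + C, the region integral is 773·e^(-34/5)/100 and the full one is 1/4.
Taking the ratio yields P = 0.03444.

P ≈ 0.0344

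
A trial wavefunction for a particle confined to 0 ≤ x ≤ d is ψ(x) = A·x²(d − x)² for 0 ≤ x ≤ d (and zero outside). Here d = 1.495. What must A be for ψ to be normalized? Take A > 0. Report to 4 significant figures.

We need A² ∫|f|² dx = 1, taking the integral from 0 to d.
∫|ψ|² dx = A²·(d^9/630).
Setting this equal to 1 gives A² = 1/(d^9/630).
Plugging in d = 1.495 yields A = 4.1095.

A ≈ 4.109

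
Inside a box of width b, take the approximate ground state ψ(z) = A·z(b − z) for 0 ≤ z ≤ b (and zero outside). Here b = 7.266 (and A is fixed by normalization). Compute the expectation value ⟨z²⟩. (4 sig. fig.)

By definition ⟨z²⟩ = ∫ z^2 |ψ(z)|² dz.
Expanding the polynomial and integrating term by term, evaluating both integrals, ⟨z²⟩ = 2·b^2/7.
Putting b = 7.266 gives 15.084.

⟨z^2⟩ ≈ 15.08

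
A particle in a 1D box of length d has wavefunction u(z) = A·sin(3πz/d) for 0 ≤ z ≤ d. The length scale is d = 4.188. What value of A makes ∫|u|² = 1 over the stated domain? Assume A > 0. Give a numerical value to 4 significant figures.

A ≈ 0.6911

Require ∫ |u|² dz = 1 over the whole domain.
With ∫₀^d sin²(nπz/d) dz = d/2, with u = A·sin(3πz/d), the integral evaluates to A²·[d/2].
Hence A² = 1/[d/2].
Plugging in d = 4.188 yields A = 0.69105.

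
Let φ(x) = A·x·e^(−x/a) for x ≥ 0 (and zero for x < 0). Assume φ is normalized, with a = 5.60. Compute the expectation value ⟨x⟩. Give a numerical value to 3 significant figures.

⟨x⟩ = ∫ x |φ|² dx over the full domain.
Since the A² factors cancel between numerator and denominator, ⟨x⟩ = 3·a/2.
Putting a = 5.60 gives 8.400.

⟨x⟩ ≈ 8.40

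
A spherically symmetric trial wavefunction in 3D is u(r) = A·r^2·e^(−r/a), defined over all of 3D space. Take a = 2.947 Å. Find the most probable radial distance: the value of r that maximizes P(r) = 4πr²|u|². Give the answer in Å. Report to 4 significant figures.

r ≈ 8.841 Å

The maximum of P(r) = 4πr²|u|² occurs where its derivative vanishes.
Solving yields r = 3·a.
With a = 2.947, the most probable radial distance is 8.8410 Å.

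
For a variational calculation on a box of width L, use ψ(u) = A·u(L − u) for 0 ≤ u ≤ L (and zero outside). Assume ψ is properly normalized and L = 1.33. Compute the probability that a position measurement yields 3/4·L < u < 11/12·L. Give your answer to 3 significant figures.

The probability is P = ∫ |ψ|² du over [3/4·L, 11/12·L].
The normalization integral ∫|ψ|²du over the whole domain equals L^5/30·A², and A² cancels in the ratio.
Substituting t = u/L, A² and the length scale cancel in the ratio: P = ∫_{3/4}^{11/12} t^2·(1 - t)^2 dt / ∫_{0}^{1} t^2·(1 - t)^2 dt.
An antiderivative of t^2·(1 - t)^2 is t^3·(6·t^2 - 15·t + 10)/30; evaluating from 3/4 to 11/12 gives ≈ 0.0032809, while the full integral is 1/30.
The result is P = 0.09843.

P ≈ 0.0984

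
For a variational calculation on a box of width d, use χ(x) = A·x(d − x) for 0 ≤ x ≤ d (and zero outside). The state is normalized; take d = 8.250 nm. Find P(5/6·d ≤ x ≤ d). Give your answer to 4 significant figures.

P = ∫_{5/6·d}^{d} |χ(x)|² dx.
Since A² = 1/(d^5/30), this is the region integral divided by the full normalization integral.
Substituting u = x/d, A² and the length scale cancel in the ratio: P = ∫_{5/6}^{1} u^2·(1 - u)^2 du / ∫_{0}^{1} u^2·(1 - u)^2 du.
With ∫ u^2·(1 - u)^2 du = u^3·(6·u^2 - 15·u + 10)/30 + C, the region integral is ≈ 0.00118313 and the full one is 1/30.
The result is P = 23/648.

P ≈ 0.03549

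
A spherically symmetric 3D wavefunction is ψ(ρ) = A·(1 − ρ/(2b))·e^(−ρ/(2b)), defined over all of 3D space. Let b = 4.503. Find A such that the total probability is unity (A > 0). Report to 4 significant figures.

The normalization condition is ∫|ψ|² 4πρ² dρ = 1 from 0 to ∞.
The angular integral contributes 4π, leaving ∫₀^∞ ρ²|ψ|² dρ.
Carrying out the integral gives A² · 8·π·b^3.
With b = 4.503: A² = 0.00043577 and A = 0.020875.

A ≈ 0.02088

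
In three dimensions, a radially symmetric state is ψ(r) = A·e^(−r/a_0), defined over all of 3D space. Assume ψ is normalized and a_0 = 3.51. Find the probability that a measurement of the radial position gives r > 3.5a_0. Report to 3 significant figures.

P ≈ 0.0296

P = ∫ |ψ|² 4πr² dr over r > 3.5a_0.
The full normalization integral is A²·[π·a_0^3] = 1, fixing A².
In terms of u = r/a_0 (A², 4π and the length scale all cancel between numerator and denominator), P = [∫_{3.5}^{∞} u^2·e^(-2·u) du] / [∫_{0}^{∞} u^2·e^(-2·u) du].
With ∫ u^2·e^(-2·u) du = -(2·u^2 + 2·u + 1)·e^(-2·u)/4 + C, the region integral is 65·e^(-7)/8 and the full one is 1/4.
This evaluates to P = 0.02964.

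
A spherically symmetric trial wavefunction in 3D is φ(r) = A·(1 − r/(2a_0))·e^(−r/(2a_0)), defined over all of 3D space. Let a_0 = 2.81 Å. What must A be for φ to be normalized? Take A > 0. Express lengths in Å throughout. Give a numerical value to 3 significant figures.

The normalization condition is ∫|φ|² 4πr² dr = 1 from 0 to ∞.
The angular integral contributes 4π, leaving ∫₀^∞ r²|φ|² dr.
∫|φ|² 4πr² dr = A²·(8·π·a_0^3).
Setting this equal to 1 gives A² = 1/(8·π·a_0^3).
Plugging in a_0 = 2.81 yields A = 0.04235.

A ≈ 0.0423 Å^(-3/2)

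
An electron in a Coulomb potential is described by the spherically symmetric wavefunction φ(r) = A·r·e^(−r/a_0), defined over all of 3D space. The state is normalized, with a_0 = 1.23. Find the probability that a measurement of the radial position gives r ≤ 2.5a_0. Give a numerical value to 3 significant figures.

P ≈ 0.560

Integrate the radial probability density 4πr²|φ|² over r ≤ 2.5a_0.
Normalization gives A² = 1/(3·π·a_0^5).
Let u = r/a_0; then A², 4π and the length scale all cancel, so P = ∫_{0}^{2.5} u^4·e^(-2·u) du ÷ ∫_{0}^{∞} u^4·e^(-2·u) du.
With ∫ u^4·e^(-2·u) du = -(u^4/2 + u^3 + 3·u^2/2 + 3·u/2 + 3/4)·e^(-2·u) + C, the region integral is 3/4 - 1569·e^(-5)/32 and the full one is 3/4.
This evaluates to P = 0.5595.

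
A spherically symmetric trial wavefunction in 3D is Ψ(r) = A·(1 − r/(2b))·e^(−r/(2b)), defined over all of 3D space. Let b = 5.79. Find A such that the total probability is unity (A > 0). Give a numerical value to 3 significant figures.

Require ∫ |Ψ|² 4πr² dr = 1 over the whole domain.
Recall ∫₀^∞ r^m e^(−r/β) dr = m!·β^(m+1), ∫|Ψ|² 4πr² dr = A²·(8·π·b^3).
Setting this equal to 1 gives A² = 1/(8·π·b^3).
With b = 5.79: A² = 0.0002050 and A = 0.01432.

A ≈ 0.0143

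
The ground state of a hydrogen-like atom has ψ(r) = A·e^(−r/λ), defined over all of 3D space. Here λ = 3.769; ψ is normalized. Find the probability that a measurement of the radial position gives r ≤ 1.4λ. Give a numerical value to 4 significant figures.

P ≈ 0.5305

P = ∫ |ψ|² 4πr² dr over r ≤ 1.4λ.
A² is fixed by ∫₀^∞ 4πr²|ψ|² dr = 1, i.e. A² = (π·λ^3)^(−1).
In terms of u = r/λ (A², 4π and the length scale all cancel between numerator and denominator), P = [∫_{0}^{1.4} u^2·e^(-2·u) du] / [∫_{0}^{∞} u^2·e^(-2·u) du].
An antiderivative of u^2·e^(-2·u) is -(2·u^2 + 2·u + 1)·e^(-2·u)/4; evaluating from 0 to 1.4 gives 1/4 - 193·e^(-14/5)/100, while the full integral is 1/4.
This evaluates to P = 0.53055.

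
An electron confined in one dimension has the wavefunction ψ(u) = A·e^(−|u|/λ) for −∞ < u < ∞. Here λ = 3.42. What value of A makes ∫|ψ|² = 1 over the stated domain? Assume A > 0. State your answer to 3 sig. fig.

We need A² ∫|f|² du = 1, taking the integral from −∞ to ∞.
∫|ψ|² du = A²·(λ).
So A² = (λ)^(−1).
Substituting λ = 3.42 gives A² = 0.2924, so A = 0.5407.

A ≈ 0.541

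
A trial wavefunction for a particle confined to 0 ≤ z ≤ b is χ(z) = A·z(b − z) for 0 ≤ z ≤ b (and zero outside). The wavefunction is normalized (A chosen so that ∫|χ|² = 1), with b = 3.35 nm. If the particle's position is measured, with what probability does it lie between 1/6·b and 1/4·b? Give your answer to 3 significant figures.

|χ|² is the probability density, so P = ∫_{1/6·b}^{1/4·b} |χ|² dz.
With A² fixed by ∫|χ|² = 1, i.e. A² = (b^5/30)^(−1), substitute and integrate.
Substituting u = z/b, A² and the length scale cancel in the ratio: P = ∫_{1/6}^{1/4} u^2·(1 - u)^2 du / ∫_{0}^{1} u^2·(1 - u)^2 du.
Using ∫ u^2·(1 - u)^2 du = u^3·(6·u^2 - 15·u + 10)/30, the numerator is ≈ 0.0022674 and the denominator is 1/30.
Taking the ratio, P = 0.06802.

P ≈ 0.0680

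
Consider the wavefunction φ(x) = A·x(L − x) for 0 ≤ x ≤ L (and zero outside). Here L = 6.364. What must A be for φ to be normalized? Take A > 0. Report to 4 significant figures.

A ≈ 0.05361

Normalization requires ∫|φ|² dx = 1, integrated from 0 to L.
The integral (without the A² prefactor) comes out to L^5/30.
Substituting L = 6.364 gives A² = 0.0028739, so A = 0.053609.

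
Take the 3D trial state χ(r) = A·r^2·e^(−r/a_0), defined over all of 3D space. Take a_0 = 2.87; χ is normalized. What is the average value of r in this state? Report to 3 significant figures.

By definition ⟨r⟩ = ∫ r |χ(r)|² 4πr² dr.
The ratio of the moment integral to the normalization integral gives ⟨r⟩ = 7·a_0/2.
Putting a_0 = 2.87 gives 10.05.

⟨r⟩ ≈ 10.0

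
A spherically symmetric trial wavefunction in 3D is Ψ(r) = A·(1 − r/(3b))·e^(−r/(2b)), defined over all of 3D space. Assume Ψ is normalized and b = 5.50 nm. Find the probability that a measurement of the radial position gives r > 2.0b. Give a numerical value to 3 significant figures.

Integrate the radial probability density 4πr²|Ψ|² over r > 2.0b.
A² is fixed by ∫₀^∞ 4πr²|Ψ|² dr = 1, i.e. A² = (8·π·b^3/3)^(−1).
Let u = r/b; then A², 4π and the length scale all cancel, so P = ∫_{2.0}^{∞} u^2·(1 - u/3)^2·e^(-u) du ÷ ∫_{0}^{∞} u^2·(1 - u/3)^2·e^(-u) du.
An antiderivative of u^2·(1 - u/3)^2·e^(-u) is (-u^4 + 2·u^3 - 3·u^2 - 6·u - 6)·e^(-u)/9; evaluating from 2.0 to ∞ gives 10·e^(-2)/3, while the full integral is 2/3.
Taking the ratio yields P = 0.6767.

P ≈ 0.677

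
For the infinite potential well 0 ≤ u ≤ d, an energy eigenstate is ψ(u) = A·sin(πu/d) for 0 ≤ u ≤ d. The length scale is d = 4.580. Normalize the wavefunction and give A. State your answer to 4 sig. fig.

Normalization requires ∫|ψ|² du = 1, integrated from 0 to d.
With ∫₀^d sin²(nπu/d) du = d/2, ∫|ψ|² du = A²·(d/2).
With d = 4.580: A² = 0.43668 and A = 0.66082.

A ≈ 0.6608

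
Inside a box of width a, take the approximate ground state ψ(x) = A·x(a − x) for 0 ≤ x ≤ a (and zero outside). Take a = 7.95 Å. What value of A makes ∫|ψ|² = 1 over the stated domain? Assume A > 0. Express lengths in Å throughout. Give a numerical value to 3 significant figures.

A ≈ 0.0307 Å^(-5/2)

We need A² ∫|f|² dx = 1, taking the integral from 0 to a.
Expanding the polynomial and integrating term by term, carrying out the integral gives A² · a^5/30.
Setting this equal to 1 gives A² = 1/(a^5/30).
With a = 7.95: A² = 0.0009447 and A = 0.03074.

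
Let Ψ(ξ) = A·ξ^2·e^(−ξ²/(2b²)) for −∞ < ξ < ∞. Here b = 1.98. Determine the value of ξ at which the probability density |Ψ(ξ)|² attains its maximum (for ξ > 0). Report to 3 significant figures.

ξ ≈ 2.80

The maximum of |Ψ(ξ)|² occurs where its derivative vanishes.
This gives ξ = √(2)·b.
With b = 1.98, the value of ξ > 0 at which the probability density is greatest is 2.800.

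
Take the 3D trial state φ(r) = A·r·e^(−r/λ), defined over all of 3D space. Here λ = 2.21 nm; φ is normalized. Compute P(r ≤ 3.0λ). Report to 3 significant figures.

P ≈ 0.715

With dV = 4πr²dr, the probability is ∫|φ|² dV over r ≤ 3.0λ.
A² is fixed by ∫₀^∞ 4πr²|φ|² dr = 1, i.e. A² = (3·π·λ^5)^(−1).
In terms of u = r/λ (A², 4π and the length scale all cancel between numerator and denominator), P = [∫_{0}^{3.0} u^4·e^(-2·u) du] / [∫_{0}^{∞} u^4·e^(-2·u) du].
With ∫ u^4·e^(-2·u) du = -(u^4/2 + u^3 + 3·u^2/2 + 3·u/2 + 3/4)·e^(-2·u) + C, the region integral is 3/4 - 345·e^(-6)/4 and the full one is 3/4.
The region integral divided by the full integral gives P = 0.7149.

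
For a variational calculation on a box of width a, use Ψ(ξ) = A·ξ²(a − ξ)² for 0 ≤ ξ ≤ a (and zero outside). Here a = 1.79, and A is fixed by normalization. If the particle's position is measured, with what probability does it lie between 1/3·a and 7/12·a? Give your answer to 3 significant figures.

P ≈ 0.553

P = ∫_{1/3·a}^{7/12·a} |Ψ(ξ)|² dξ.
With A² fixed by ∫|Ψ|² = 1, i.e. A² = (a^9/630)^(−1), substitute and integrate.
Let u = ξ/a; then A² and the length scale cancel, so P = ∫_{1/3}^{7/12} u^4·(1 - u)^4 du ÷ ∫_{0}^{1} u^4·(1 - u)^4 du.
With ∫ u^4·(1 - u)^4 du = u^5·(70·u^4 - 315·u^3 + 540·u^2 - 420·u + 126)/630 + C, the region integral is ≈ 0.00087750 and the full one is 1/630.
Evaluating gives P = 0.5528.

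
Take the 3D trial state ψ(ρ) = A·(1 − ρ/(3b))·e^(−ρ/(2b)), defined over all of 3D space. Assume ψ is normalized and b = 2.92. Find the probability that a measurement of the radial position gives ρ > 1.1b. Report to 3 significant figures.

Integrate the radial probability density 4πρ²|ψ|² over ρ > 1.1b.
A² is fixed by ∫₀^∞ 4πρ²|ψ|² dρ = 1, i.e. A² = (8·π·b^3/3)^(−1).
Let u = ρ/b; then A², 4π and the length scale all cancel, so P = ∫_{1.1}^{∞} u^2·(1 - u/3)^2·e^(-u) du ÷ ∫_{0}^{∞} u^2·(1 - u/3)^2·e^(-u) du.
Using ∫ u^2·(1 - u/3)^2·e^(-u) du = (-u^4 + 2·u^3 - 3·u^2 - 6·u - 6)·e^(-u)/9, the numerator is ≈ 0.55597 and the denominator is 2/3.
Taking the ratio yields P = 0.8340.

P ≈ 0.834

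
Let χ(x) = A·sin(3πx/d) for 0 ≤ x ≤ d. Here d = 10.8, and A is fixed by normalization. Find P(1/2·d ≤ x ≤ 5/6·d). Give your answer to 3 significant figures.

The probability is P = ∫ |χ|² dx over [1/2·d, 5/6·d].
With A² fixed by ∫|χ|² = 1, i.e. A² = (d/2)^(−1), substitute and integrate.
Let u = x/d; then A² and the length scale cancel, so P = ∫_{1/2}^{5/6} sin(3·π·u)^2 du ÷ ∫_{0}^{1} sin(3·π·u)^2 du.
With ∫ sin(3·π·u)^2 du = u/2 - sin(6·π·u)/(12·π) + C, the region integral is 1/6 and the full one is 1/2.
Taking the ratio, P = 1/3.

P ≈ 0.333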